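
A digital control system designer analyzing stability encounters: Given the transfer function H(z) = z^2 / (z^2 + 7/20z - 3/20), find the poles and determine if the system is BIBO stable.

Poles are roots of the denominator: z^2 + 7/20z - 3/20 = 0.
Quadratic formula: z = [-(7/20) +/- sqrt((7/20)^2 - 4*(-3/20))] / 2
Discriminant = 49/400 + 3/5 = 289/400; sqrt = 17/20.
z = (-7/20 +/- 17/20) / 2 => z = 1/4 or z = -3/5.
|p1| = 1/4, |p2| = 3/5.
For BIBO stability, all poles must lie inside the unit circle (|p| < 1).
System is STABLE since both |p| < 1.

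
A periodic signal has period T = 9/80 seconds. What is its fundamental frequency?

The fundamental frequency is the reciprocal of the period.
f = 1/T = 1/(9/80) = 80/9 Hz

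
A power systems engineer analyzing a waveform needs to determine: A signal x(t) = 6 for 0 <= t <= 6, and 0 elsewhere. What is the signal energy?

Energy = integral of |x(t)|^2 dt over the signal duration
= 6^2 * 6 = 36 * 6 = 216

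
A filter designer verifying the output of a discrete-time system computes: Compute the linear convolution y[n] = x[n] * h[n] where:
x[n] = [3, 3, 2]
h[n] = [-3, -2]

y[n] = sum_k x[k]*h[n-k]. Output length = len(x) + len(h) - 1 = 3 + 2 - 1 = 4.
y[0] = 3*-3 = -9
y[1] = 3*-3 + 3*-2 = -15
y[2] = 2*-3 + 3*-2 = -12
y[3] = 2*-2 = -4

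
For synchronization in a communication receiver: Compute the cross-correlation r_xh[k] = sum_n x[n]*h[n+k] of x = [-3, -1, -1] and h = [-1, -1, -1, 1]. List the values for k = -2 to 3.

Both sequences indexed from 0 and zero outside their support.
Lags with overlap: k = -2 to 3.
  r_xh[-2] = x[2]*h[0] = 1
  r_xh[-1] = x[1]*h[0] + x[2]*h[1] = 2
  r_xh[0] = x[0]*h[0] + x[1]*h[1] + x[2]*h[2] = 5
  r_xh[1] = x[0]*h[1] + x[1]*h[2] + x[2]*h[3] = 3
  r_xh[2] = x[0]*h[2] + x[1]*h[3] = 2
  r_xh[3] = x[0]*h[3] = -3
r_xh = [1, 2, 5, 3, 2, -3] (for k = -2, ..., 3)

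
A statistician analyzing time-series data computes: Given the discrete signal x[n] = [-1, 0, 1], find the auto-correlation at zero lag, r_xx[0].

The auto-correlation at zero lag r_xx[0] equals the signal energy.
r_xx[0] = sum of x[n]^2 = (-1)^2 + 0^2 + 1^2
= 1 + 0 + 1 = 2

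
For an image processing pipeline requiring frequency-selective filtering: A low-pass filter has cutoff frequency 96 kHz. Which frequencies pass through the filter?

A low-pass filter passes all frequencies below the cutoff frequency 96 kHz and attenuates higher frequencies.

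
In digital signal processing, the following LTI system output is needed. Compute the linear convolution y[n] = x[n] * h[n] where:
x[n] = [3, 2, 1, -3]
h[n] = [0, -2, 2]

y[n] = sum_k x[k]*h[n-k]. Output length = len(x) + len(h) - 1 = 4 + 3 - 1 = 6.
y[0] = 3*0 = 0
y[1] = 2*0 + 3*-2 = -6
y[2] = 1*0 + 2*-2 + 3*2 = 2
y[3] = -3*0 + 1*-2 + 2*2 = 2
y[4] = -3*-2 + 1*2 = 8
y[5] = -3*2 = -6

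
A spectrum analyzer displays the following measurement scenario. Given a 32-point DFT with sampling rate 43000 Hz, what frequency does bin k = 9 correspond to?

The frequency of DFT bin k is: f_k = k * f_s / N
f_9 = 9 * 43000 / 32 = 48375/4 Hz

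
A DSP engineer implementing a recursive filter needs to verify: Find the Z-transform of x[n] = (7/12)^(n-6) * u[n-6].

Time-shifting property: if X(z) = Z{x[n]}, then Z{x[n-d]} = z^(-d) * X(z)
X(z) = z/(z - 7/12) for x[n] = (7/12)^n * u[n]
Z{x[n-6]} = z^(-6) * z/(z - 7/12) = z^(-5)/(z - 7/12)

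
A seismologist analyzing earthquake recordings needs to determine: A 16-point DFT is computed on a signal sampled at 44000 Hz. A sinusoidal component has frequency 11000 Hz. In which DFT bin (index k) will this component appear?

DFT frequency resolution = f_s/N = 44000/16 = 2750 Hz
Bin index k = f_signal / resolution = 11000 / 2750 = 4
The signal frequency 11000 Hz falls in DFT bin k = 4.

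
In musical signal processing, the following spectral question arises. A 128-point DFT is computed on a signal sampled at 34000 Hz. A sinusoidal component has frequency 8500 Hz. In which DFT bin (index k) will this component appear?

DFT frequency resolution = f_s/N = 34000/128 = 2125/8 Hz
Bin index k = f_signal / resolution = 8500 / 2125/8 = 32
The signal frequency 8500 Hz falls in DFT bin k = 32.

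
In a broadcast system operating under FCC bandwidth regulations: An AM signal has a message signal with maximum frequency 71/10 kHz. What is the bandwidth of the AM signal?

In AM (double-sideband), the bandwidth is twice the message frequency.
BW = 2 * f_m = 2 * 71/10 kHz = 71/5 kHz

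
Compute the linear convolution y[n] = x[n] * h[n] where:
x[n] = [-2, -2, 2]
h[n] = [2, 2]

y[n] = sum_k x[k]*h[n-k]. Output length = len(x) + len(h) - 1 = 3 + 2 - 1 = 4.
y[0] = -2*2 = -4
y[1] = -2*2 + -2*2 = -8
y[2] = 2*2 + -2*2 = 0
y[3] = 2*2 = 4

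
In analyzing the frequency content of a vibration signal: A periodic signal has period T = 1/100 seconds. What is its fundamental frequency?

The fundamental frequency is the reciprocal of the period.
f = 1/T = 1/(1/100) = 100 Hz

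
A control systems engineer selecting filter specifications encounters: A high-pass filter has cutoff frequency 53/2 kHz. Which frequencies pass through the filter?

A high-pass filter passes all frequencies above the cutoff frequency 53/2 kHz and attenuates lower frequencies.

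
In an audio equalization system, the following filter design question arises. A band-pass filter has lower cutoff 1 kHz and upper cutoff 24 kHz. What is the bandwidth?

Bandwidth = f_high - f_low
= 24 kHz - 1 kHz = 23 kHz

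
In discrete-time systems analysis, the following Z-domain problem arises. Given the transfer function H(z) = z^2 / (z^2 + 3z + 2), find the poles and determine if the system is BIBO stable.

Poles are roots of the denominator: z^2 + 3z + 2 = 0.
Quadratic formula: z = [-(3) +/- sqrt((3)^2 - 4*(2))] / 2
Discriminant = 9 - 8 = 1; sqrt = 1.
z = (-3 +/- 1) / 2 => z = -1 or z = -2.
|p1| = 1, |p2| = 2.
For BIBO stability, all poles must lie inside the unit circle (|p| < 1).
System is UNSTABLE since at least one |p| >= 1.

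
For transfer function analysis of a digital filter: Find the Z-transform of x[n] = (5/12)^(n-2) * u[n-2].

Time-shifting property: if X(z) = Z{x[n]}, then Z{x[n-d]} = z^(-d) * X(z)
X(z) = z/(z - 5/12) for x[n] = (5/12)^n * u[n]
Z{x[n-2]} = z^(-2) * z/(z - 5/12) = z^(-1)/(z - 5/12)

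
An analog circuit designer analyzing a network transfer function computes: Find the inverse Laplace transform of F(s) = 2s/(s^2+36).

Standard pair: s/(s^2+w^2) <-> cos(wt)*u(t)
With k=2, w=6: f(t) = 2*cos(6t)*u(t)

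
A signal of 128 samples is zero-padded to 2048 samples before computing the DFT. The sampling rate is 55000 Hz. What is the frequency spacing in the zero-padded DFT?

Original DFT: N = 128, resolution = f_s/N = 55000/128 = 6875/16 Hz
Zero-padded DFT: N = 2048, resolution = f_s/N = 55000/2048 = 6875/256 Hz
Zero-padding interpolates the spectrum (finer frequency grid)
but does NOT improve the true spectral resolution (ability to resolve close frequencies).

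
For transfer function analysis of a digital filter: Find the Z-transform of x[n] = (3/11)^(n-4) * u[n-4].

Time-shifting property: if X(z) = Z{x[n]}, then Z{x[n-d]} = z^(-d) * X(z)
X(z) = z/(z - 3/11) for x[n] = (3/11)^n * u[n]
Z{x[n-4]} = z^(-4) * z/(z - 3/11) = z^(-3)/(z - 3/11)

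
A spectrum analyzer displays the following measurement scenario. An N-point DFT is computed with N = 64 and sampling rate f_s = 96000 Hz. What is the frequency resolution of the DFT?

DFT frequency resolution = f_s / N
= 96000 / 64 = 1500 Hz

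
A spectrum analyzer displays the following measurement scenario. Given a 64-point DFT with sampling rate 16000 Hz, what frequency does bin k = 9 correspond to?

The frequency of DFT bin k is: f_k = k * f_s / N
f_9 = 9 * 16000 / 64 = 2250 Hz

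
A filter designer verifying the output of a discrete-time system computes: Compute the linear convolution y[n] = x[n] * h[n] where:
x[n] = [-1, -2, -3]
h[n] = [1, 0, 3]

y[n] = sum_k x[k]*h[n-k]. Output length = len(x) + len(h) - 1 = 3 + 3 - 1 = 5.
y[0] = -1*1 = -1
y[1] = -2*1 + -1*0 = -2
y[2] = -3*1 + -2*0 + -1*3 = -6
y[3] = -3*0 + -2*3 = -6
y[4] = -3*3 = -9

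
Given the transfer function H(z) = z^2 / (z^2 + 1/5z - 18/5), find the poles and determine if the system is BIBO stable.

Poles are roots of the denominator: z^2 + 1/5z - 18/5 = 0.
Quadratic formula: z = [-(1/5) +/- sqrt((1/5)^2 - 4*(-18/5))] / 2
Discriminant = 1/25 + 72/5 = 361/25; sqrt = 19/5.
z = (-1/5 +/- 19/5) / 2 => z = 9/5 or z = -2.
|p1| = 2, |p2| = 9/5.
For BIBO stability, all poles must lie inside the unit circle (|p| < 1).
System is UNSTABLE since at least one |p| >= 1.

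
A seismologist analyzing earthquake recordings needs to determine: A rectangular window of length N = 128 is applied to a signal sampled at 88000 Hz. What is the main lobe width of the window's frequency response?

For a rectangular window of length N,
the main lobe width in frequency is 2*f_s/N.
= 2*88000/128 = 1375 Hz
This determines the minimum frequency separation for resolving two sinusoids.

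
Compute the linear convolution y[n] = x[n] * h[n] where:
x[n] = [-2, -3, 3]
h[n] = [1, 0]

y[n] = sum_k x[k]*h[n-k]. Output length = len(x) + len(h) - 1 = 3 + 2 - 1 = 4.
y[0] = -2*1 = -2
y[1] = -3*1 + -2*0 = -3
y[2] = 3*1 + -3*0 = 3
y[3] = 3*0 = 0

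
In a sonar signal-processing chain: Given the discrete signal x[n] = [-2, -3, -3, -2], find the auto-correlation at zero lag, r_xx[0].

The auto-correlation at zero lag r_xx[0] equals the signal energy.
r_xx[0] = sum of x[n]^2 = (-2)^2 + (-3)^2 + (-3)^2 + (-2)^2
= 4 + 9 + 9 + 4 = 26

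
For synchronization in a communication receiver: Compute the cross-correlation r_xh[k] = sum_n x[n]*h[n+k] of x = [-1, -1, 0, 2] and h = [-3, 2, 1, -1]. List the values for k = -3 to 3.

Both sequences indexed from 0 and zero outside their support.
Lags with overlap: k = -3 to 3.
  r_xh[-3] = x[3]*h[0] = -6
  r_xh[-2] = x[2]*h[0] + x[3]*h[1] = 4
  r_xh[-1] = x[1]*h[0] + x[2]*h[1] + x[3]*h[2] = 5
  r_xh[0] = x[0]*h[0] + x[1]*h[1] + x[2]*h[2] + x[3]*h[3] = -1
  r_xh[1] = x[0]*h[1] + x[1]*h[2] + x[2]*h[3] = -3
  r_xh[2] = x[0]*h[2] + x[1]*h[3] = 0
  r_xh[3] = x[0]*h[3] = 1
r_xh = [-6, 4, 5, -1, -3, 0, 1] (for k = -3, ..., 3)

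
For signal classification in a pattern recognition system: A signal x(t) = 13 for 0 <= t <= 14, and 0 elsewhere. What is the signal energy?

Energy = integral of |x(t)|^2 dt over the signal duration
= 13^2 * 14 = 169 * 14 = 2366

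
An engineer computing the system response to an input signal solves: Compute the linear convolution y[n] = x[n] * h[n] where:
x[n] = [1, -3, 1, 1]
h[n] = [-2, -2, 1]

y[n] = sum_k x[k]*h[n-k]. Output length = len(x) + len(h) - 1 = 4 + 3 - 1 = 6.
y[0] = 1*-2 = -2
y[1] = -3*-2 + 1*-2 = 4
y[2] = 1*-2 + -3*-2 + 1*1 = 5
y[3] = 1*-2 + 1*-2 + -3*1 = -7
y[4] = 1*-2 + 1*1 = -1
y[5] = 1*1 = 1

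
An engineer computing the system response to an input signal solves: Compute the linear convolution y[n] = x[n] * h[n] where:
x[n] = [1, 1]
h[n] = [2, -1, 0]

y[n] = sum_k x[k]*h[n-k]. Output length = len(x) + len(h) - 1 = 2 + 3 - 1 = 4.
y[0] = 1*2 = 2
y[1] = 1*2 + 1*-1 = 1
y[2] = 1*-1 + 1*0 = -1
y[3] = 1*0 = 0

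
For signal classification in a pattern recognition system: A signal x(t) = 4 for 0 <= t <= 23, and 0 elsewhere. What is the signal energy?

Energy = integral of |x(t)|^2 dt over the signal duration
= 4^2 * 23 = 16 * 23 = 368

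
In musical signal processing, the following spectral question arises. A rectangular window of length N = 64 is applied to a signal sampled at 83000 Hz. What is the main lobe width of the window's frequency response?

For a rectangular window of length N,
the main lobe width in frequency is 2*f_s/N.
= 2*83000/64 = 10375/4 Hz
This determines the minimum frequency separation for resolving two sinusoids.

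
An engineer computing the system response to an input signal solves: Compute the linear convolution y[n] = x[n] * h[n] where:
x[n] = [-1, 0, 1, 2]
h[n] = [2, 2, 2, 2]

y[n] = sum_k x[k]*h[n-k]. Output length = len(x) + len(h) - 1 = 4 + 4 - 1 = 7.
y[0] = -1*2 = -2
y[1] = 0*2 + -1*2 = -2
y[2] = 1*2 + 0*2 + -1*2 = 0
y[3] = 2*2 + 1*2 + 0*2 + -1*2 = 4
y[4] = 2*2 + 1*2 + 0*2 = 6
y[5] = 2*2 + 1*2 = 6
y[6] = 2*2 = 4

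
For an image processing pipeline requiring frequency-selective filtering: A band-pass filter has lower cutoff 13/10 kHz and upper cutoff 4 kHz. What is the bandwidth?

Bandwidth = f_high - f_low
= 4 kHz - 13/10 kHz = 27/10 kHz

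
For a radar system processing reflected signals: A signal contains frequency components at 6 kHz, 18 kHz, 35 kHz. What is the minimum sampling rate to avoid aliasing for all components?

The highest frequency component is f_max = 35 kHz.
Nyquist rate = 2 * f_max = 2 * 35 kHz = 70 kHz.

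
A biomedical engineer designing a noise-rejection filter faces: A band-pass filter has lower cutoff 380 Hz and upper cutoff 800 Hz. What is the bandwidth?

Bandwidth = f_high - f_low
= 800 Hz - 380 Hz = 420 Hz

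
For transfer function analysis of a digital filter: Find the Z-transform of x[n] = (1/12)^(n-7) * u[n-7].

Time-shifting property: if X(z) = Z{x[n]}, then Z{x[n-d]} = z^(-d) * X(z)
X(z) = z/(z - 1/12) for x[n] = (1/12)^n * u[n]
Z{x[n-7]} = z^(-7) * z/(z - 1/12) = z^(-6)/(z - 1/12)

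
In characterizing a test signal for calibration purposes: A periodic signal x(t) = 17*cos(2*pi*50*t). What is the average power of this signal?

Average power of A*cos(wt) is A^2/2.
P = 17^2 / 2 = 289/2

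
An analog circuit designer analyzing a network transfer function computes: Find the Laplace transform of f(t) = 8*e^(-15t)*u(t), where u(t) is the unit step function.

Standard Laplace transform pair:
e^(-at)*u(t) <-> 1/(s+a)
With a = 15: L{8*e^(-15t)*u(t)} = 8/(s+15), ROC: Re(s) > -15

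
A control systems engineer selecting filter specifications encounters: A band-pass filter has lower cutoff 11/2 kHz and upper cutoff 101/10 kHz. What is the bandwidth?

Bandwidth = f_high - f_low
= 101/10 kHz - 11/2 kHz = 23/5 kHz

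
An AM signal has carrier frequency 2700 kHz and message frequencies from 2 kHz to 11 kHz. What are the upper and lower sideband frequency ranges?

Upper sideband (USB) = fc + [fm_low, fm_high] = 2700 + [2, 11] = [2702, 2711] kHz
Lower sideband (LSB) = fc - [fm_high, fm_low] = 2700 - [11, 2] = [2689, 2698] kHz
Total occupied spectrum: 2689 kHz to 2711 kHz (plus carrier at 2700 kHz)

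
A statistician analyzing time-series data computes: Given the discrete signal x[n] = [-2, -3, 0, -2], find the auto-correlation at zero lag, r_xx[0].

The auto-correlation at zero lag r_xx[0] equals the signal energy.
r_xx[0] = sum of x[n]^2 = (-2)^2 + (-3)^2 + 0^2 + (-2)^2
= 4 + 9 + 0 + 4 = 17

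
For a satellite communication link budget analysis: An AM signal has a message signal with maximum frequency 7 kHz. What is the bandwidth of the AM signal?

In AM (double-sideband), the bandwidth is twice the message frequency.
BW = 2 * f_m = 2 * 7 kHz = 14 kHz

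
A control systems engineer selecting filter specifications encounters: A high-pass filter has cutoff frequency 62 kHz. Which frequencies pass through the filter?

A high-pass filter passes all frequencies above the cutoff frequency 62 kHz and attenuates lower frequencies.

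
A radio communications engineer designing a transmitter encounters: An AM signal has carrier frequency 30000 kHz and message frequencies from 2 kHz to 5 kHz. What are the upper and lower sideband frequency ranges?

Upper sideband (USB) = fc + [fm_low, fm_high] = 30000 + [2, 5] = [30002, 30005] kHz
Lower sideband (LSB) = fc - [fm_high, fm_low] = 30000 - [5, 2] = [29995, 29998] kHz
Total occupied spectrum: 29995 kHz to 30005 kHz (plus carrier at 30000 kHz)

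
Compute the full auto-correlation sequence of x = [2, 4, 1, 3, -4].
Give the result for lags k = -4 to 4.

r_xx[k] = sum_m x[m]*x[m+k], indexed from 0, for k = -4 to 4:
  r_xx[-4] = x[4]*x[0] = -8
  r_xx[-3] = x[3]*x[0] + x[4]*x[1] = -10
  r_xx[-2] = x[2]*x[0] + x[3]*x[1] + x[4]*x[2] = 10
  r_xx[-1] = x[1]*x[0] + x[2]*x[1] + x[3]*x[2] + x[4]*x[3] = 3
  r_xx[0] = x[0]*x[0] + x[1]*x[1] + x[2]*x[2] + x[3]*x[3] + x[4]*x[4] = 46
  r_xx[1] = x[0]*x[1] + x[1]*x[2] + x[2]*x[3] + x[3]*x[4] = 3
  r_xx[2] = x[0]*x[2] + x[1]*x[3] + x[2]*x[4] = 10
  r_xx[3] = x[0]*x[3] + x[1]*x[4] = -10
  r_xx[4] = x[0]*x[4] = -8
r_xx = [-8, -10, 10, 3, 46, 3, 10, -10, -8]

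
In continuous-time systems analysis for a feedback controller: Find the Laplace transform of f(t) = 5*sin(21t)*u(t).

Standard pair: sin(wt)*u(t) <-> w/(s^2+w^2)
With w = 21: L{5*sin(21t)*u(t)} = 105/(s^2+441)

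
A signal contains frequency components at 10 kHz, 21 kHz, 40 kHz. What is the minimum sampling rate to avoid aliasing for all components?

The highest frequency component is f_max = 40 kHz.
Nyquist rate = 2 * f_max = 2 * 40 kHz = 80 kHz.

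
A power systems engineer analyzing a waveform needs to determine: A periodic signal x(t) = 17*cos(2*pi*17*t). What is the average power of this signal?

Average power of A*cos(wt) is A^2/2.
P = 17^2 / 2 = 289/2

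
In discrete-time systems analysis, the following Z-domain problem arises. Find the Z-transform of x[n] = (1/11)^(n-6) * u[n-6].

Time-shifting property: if X(z) = Z{x[n]}, then Z{x[n-d]} = z^(-d) * X(z)
X(z) = z/(z - 1/11) for x[n] = (1/11)^n * u[n]
Z{x[n-6]} = z^(-6) * z/(z - 1/11) = z^(-5)/(z - 1/11)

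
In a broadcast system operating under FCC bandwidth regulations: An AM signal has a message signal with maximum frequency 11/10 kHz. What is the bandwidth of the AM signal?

In AM (double-sideband), the bandwidth is twice the message frequency.
BW = 2 * f_m = 2 * 11/10 kHz = 11/5 kHz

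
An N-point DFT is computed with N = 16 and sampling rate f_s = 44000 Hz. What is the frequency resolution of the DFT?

DFT frequency resolution = f_s / N
= 44000 / 16 = 2750 Hz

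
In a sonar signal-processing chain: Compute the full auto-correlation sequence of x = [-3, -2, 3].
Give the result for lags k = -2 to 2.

r_xx[k] = sum_m x[m]*x[m+k], indexed from 0, for k = -2 to 2:
  r_xx[-2] = x[2]*x[0] = -9
  r_xx[-1] = x[1]*x[0] + x[2]*x[1] = 0
  r_xx[0] = x[0]*x[0] + x[1]*x[1] + x[2]*x[2] = 22
  r_xx[1] = x[0]*x[1] + x[1]*x[2] = 0
  r_xx[2] = x[0]*x[2] = -9
r_xx = [-9, 0, 22, 0, -9]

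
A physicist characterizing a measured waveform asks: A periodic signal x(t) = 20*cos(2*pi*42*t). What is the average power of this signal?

Average power of A*cos(wt) is A^2/2.
P = 20^2 / 2 = 400/2 = 200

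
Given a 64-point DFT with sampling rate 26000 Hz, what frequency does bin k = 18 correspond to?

The frequency of DFT bin k is: f_k = k * f_s / N
f_18 = 18 * 26000 / 64 = 14625/2 Hz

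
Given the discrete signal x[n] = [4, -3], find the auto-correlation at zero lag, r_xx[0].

The auto-correlation at zero lag r_xx[0] equals the signal energy.
r_xx[0] = sum of x[n]^2 = 4^2 + (-3)^2
= 16 + 9 = 25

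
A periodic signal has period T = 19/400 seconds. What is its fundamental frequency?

The fundamental frequency is the reciprocal of the period.
f = 1/T = 1/(19/400) = 400/19 Hz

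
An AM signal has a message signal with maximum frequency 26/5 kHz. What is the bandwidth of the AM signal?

In AM (double-sideband), the bandwidth is twice the message frequency.
BW = 2 * f_m = 2 * 26/5 kHz = 52/5 kHz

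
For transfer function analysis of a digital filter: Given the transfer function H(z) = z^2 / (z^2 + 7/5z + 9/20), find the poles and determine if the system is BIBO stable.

Poles are roots of the denominator: z^2 + 7/5z + 9/20 = 0.
Quadratic formula: z = [-(7/5) +/- sqrt((7/5)^2 - 4*(9/20))] / 2
Discriminant = 49/25 - 9/5 = 4/25; sqrt = 2/5.
z = (-7/5 +/- 2/5) / 2 => z = -1/2 or z = -9/10.
|p1| = 9/10, |p2| = 1/2.
For BIBO stability, all poles must lie inside the unit circle (|p| < 1).
System is STABLE since both |p| < 1.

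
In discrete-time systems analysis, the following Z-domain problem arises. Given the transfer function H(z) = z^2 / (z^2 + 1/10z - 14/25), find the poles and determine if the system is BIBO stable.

Poles are roots of the denominator: z^2 + 1/10z - 14/25 = 0.
Quadratic formula: z = [-(1/10) +/- sqrt((1/10)^2 - 4*(-14/25))] / 2
Discriminant = 1/100 + 56/25 = 9/4; sqrt = 3/2.
z = (-1/10 +/- 3/2) / 2 => z = 7/10 or z = -4/5.
|p1| = 4/5, |p2| = 7/10.
For BIBO stability, all poles must lie inside the unit circle (|p| < 1).
System is STABLE since both |p| < 1.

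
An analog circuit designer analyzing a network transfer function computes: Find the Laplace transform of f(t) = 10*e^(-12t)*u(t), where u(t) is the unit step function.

Standard Laplace transform pair:
e^(-at)*u(t) <-> 1/(s+a)
With a = 12: L{10*e^(-12t)*u(t)} = 10/(s+12), ROC: Re(s) > -12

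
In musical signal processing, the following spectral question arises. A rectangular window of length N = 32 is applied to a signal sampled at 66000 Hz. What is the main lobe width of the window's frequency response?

For a rectangular window of length N,
the main lobe width in frequency is 2*f_s/N.
= 2*66000/32 = 4125 Hz
This determines the minimum frequency separation for resolving two sinusoids.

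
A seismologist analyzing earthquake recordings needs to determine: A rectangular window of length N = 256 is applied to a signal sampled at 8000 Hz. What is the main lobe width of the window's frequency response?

For a rectangular window of length N,
the main lobe width in frequency is 2*f_s/N.
= 2*8000/256 = 125/2 Hz
This determines the minimum frequency separation for resolving two sinusoids.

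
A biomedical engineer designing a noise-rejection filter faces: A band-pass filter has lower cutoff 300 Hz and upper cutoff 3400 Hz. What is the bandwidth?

Bandwidth = f_high - f_low
= 3400 Hz - 300 Hz = 3100 Hz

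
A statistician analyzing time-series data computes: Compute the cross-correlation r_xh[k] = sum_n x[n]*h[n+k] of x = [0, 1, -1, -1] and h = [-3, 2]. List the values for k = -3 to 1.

Both sequences indexed from 0 and zero outside their support.
Lags with overlap: k = -3 to 1.
  r_xh[-3] = x[3]*h[0] = 3
  r_xh[-2] = x[2]*h[0] + x[3]*h[1] = 1
  r_xh[-1] = x[1]*h[0] + x[2]*h[1] = -5
  r_xh[0] = x[0]*h[0] + x[1]*h[1] = 2
  r_xh[1] = x[0]*h[1] = 0
r_xh = [3, 1, -5, 2, 0] (for k = -3, ..., 1)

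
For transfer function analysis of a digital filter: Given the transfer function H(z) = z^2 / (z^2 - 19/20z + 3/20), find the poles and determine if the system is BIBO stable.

Poles are roots of the denominator: z^2 - 19/20z + 3/20 = 0.
Quadratic formula: z = [-(-19/20) +/- sqrt((-19/20)^2 - 4*(3/20))] / 2
Discriminant = 361/400 - 3/5 = 121/400; sqrt = 11/20.
z = (19/20 +/- 11/20) / 2 => z = 3/4 or z = 1/5.
|p1| = 3/4, |p2| = 1/5.
For BIBO stability, all poles must lie inside the unit circle (|p| < 1).
System is STABLE since both |p| < 1.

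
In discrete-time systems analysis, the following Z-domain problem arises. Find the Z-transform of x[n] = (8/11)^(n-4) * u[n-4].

Time-shifting property: if X(z) = Z{x[n]}, then Z{x[n-d]} = z^(-d) * X(z)
X(z) = z/(z - 8/11) for x[n] = (8/11)^n * u[n]
Z{x[n-4]} = z^(-4) * z/(z - 8/11) = z^(-3)/(z - 8/11)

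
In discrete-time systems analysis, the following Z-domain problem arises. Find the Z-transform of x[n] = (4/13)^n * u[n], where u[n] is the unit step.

The Z-transform of a^n * u[n] is z/(z-a) for |z| > |a|.
Here a = 4/13, so X(z) = z/(z - (4/13)) = 13z/(13z - 4)
ROC: |z| > 4/13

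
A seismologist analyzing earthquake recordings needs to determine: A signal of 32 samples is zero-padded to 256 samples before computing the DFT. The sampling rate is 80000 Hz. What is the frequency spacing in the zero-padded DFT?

Original DFT: N = 32, resolution = f_s/N = 80000/32 = 2500 Hz
Zero-padded DFT: N = 256, resolution = f_s/N = 80000/256 = 625/2 Hz
Zero-padding interpolates the spectrum (finer frequency grid)
but does NOT improve the true spectral resolution (ability to resolve close frequencies).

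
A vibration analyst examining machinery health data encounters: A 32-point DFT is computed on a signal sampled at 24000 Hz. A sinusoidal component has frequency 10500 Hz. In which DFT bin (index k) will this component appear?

DFT frequency resolution = f_s/N = 24000/32 = 750 Hz
Bin index k = f_signal / resolution = 10500 / 750 = 14
The signal frequency 10500 Hz falls in DFT bin k = 14.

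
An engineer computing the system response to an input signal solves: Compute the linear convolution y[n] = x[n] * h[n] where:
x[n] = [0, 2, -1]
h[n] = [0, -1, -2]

y[n] = sum_k x[k]*h[n-k]. Output length = len(x) + len(h) - 1 = 3 + 3 - 1 = 5.
y[0] = 0*0 = 0
y[1] = 2*0 + 0*-1 = 0
y[2] = -1*0 + 2*-1 + 0*-2 = -2
y[3] = -1*-1 + 2*-2 = -3
y[4] = -1*-2 = 2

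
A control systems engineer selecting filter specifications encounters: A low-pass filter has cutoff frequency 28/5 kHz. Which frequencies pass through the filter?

A low-pass filter passes all frequencies below the cutoff frequency 28/5 kHz and attenuates higher frequencies.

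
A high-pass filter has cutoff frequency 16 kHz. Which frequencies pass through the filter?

A high-pass filter passes all frequencies above the cutoff frequency 16 kHz and attenuates lower frequencies.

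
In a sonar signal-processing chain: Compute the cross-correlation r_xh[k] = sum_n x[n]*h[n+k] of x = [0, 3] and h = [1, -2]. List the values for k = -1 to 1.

Both sequences indexed from 0 and zero outside their support.
Lags with overlap: k = -1 to 1.
  r_xh[-1] = x[1]*h[0] = 3
  r_xh[0] = x[0]*h[0] + x[1]*h[1] = -6
  r_xh[1] = x[0]*h[1] = 0
r_xh = [3, -6, 0] (for k = -1, ..., 1)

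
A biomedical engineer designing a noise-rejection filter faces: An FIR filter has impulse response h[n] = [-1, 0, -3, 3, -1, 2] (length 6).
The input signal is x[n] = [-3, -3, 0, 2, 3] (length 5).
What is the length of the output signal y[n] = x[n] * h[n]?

For linear convolution, the output length is:
len(y) = len(x) + len(h) - 1 = 5 + 6 - 1 = 10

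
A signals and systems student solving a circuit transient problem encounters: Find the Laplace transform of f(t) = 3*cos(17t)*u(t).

Standard pair: cos(wt)*u(t) <-> s/(s^2+w^2)
With w = 17: L{3*cos(17t)*u(t)} = 3s/(s^2+289)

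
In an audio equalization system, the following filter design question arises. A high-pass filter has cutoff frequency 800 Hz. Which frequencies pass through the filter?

A high-pass filter passes all frequencies above the cutoff frequency 800 Hz and attenuates lower frequencies.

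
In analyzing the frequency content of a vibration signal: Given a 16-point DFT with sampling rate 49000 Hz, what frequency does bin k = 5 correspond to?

The frequency of DFT bin k is: f_k = k * f_s / N
f_5 = 5 * 49000 / 16 = 30625/2 Hz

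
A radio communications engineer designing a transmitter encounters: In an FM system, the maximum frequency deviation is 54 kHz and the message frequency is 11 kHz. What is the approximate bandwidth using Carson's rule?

Carson's rule: BW = 2*(delta_f + f_m)
= 2*(54 + 11) kHz = 130 kHz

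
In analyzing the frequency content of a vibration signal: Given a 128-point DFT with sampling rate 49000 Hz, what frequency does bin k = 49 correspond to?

The frequency of DFT bin k is: f_k = k * f_s / N
f_49 = 49 * 49000 / 128 = 300125/16 Hz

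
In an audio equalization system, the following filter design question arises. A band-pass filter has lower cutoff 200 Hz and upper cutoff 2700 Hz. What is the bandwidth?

Bandwidth = f_high - f_low
= 2700 Hz - 200 Hz = 2500 Hz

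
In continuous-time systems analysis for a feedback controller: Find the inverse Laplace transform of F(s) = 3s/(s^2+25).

Standard pair: s/(s^2+w^2) <-> cos(wt)*u(t)
With k=3, w=5: f(t) = 3*cos(5t)*u(t)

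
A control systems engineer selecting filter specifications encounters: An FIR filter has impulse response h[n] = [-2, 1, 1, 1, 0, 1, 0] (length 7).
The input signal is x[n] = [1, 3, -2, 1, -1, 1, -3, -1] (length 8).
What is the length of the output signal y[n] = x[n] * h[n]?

For linear convolution, the output length is:
len(y) = len(x) + len(h) - 1 = 8 + 7 - 1 = 14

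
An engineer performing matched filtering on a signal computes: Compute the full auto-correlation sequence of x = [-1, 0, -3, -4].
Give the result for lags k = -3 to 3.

r_xx[k] = sum_m x[m]*x[m+k], indexed from 0, for k = -3 to 3:
  r_xx[-3] = x[3]*x[0] = 4
  r_xx[-2] = x[2]*x[0] + x[3]*x[1] = 3
  r_xx[-1] = x[1]*x[0] + x[2]*x[1] + x[3]*x[2] = 12
  r_xx[0] = x[0]*x[0] + x[1]*x[1] + x[2]*x[2] + x[3]*x[3] = 26
  r_xx[1] = x[0]*x[1] + x[1]*x[2] + x[2]*x[3] = 12
  r_xx[2] = x[0]*x[2] + x[1]*x[3] = 3
  r_xx[3] = x[0]*x[3] = 4
r_xx = [4, 3, 12, 26, 12, 3, 4]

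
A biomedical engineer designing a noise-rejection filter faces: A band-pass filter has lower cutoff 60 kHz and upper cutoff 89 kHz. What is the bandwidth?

Bandwidth = f_high - f_low
= 89 kHz - 60 kHz = 29 kHz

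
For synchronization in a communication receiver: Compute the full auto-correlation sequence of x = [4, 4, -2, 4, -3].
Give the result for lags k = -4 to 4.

r_xx[k] = sum_m x[m]*x[m+k], indexed from 0, for k = -4 to 4:
  r_xx[-4] = x[4]*x[0] = -12
  r_xx[-3] = x[3]*x[0] + x[4]*x[1] = 4
  r_xx[-2] = x[2]*x[0] + x[3]*x[1] + x[4]*x[2] = 14
  r_xx[-1] = x[1]*x[0] + x[2]*x[1] + x[3]*x[2] + x[4]*x[3] = -12
  r_xx[0] = x[0]*x[0] + x[1]*x[1] + x[2]*x[2] + x[3]*x[3] + x[4]*x[4] = 61
  r_xx[1] = x[0]*x[1] + x[1]*x[2] + x[2]*x[3] + x[3]*x[4] = -12
  r_xx[2] = x[0]*x[2] + x[1]*x[3] + x[2]*x[4] = 14
  r_xx[3] = x[0]*x[3] + x[1]*x[4] = 4
  r_xx[4] = x[0]*x[4] = -12
r_xx = [-12, 4, 14, -12, 61, -12, 14, 4, -12]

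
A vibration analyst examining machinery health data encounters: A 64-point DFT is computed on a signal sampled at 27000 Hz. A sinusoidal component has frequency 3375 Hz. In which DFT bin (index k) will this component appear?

DFT frequency resolution = f_s/N = 27000/64 = 3375/8 Hz
Bin index k = f_signal / resolution = 3375 / 3375/8 = 8
The signal frequency 3375 Hz falls in DFT bin k = 8.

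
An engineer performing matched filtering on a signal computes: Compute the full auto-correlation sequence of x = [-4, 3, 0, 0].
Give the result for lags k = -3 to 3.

r_xx[k] = sum_m x[m]*x[m+k], indexed from 0, for k = -3 to 3:
  r_xx[-3] = x[3]*x[0] = 0
  r_xx[-2] = x[2]*x[0] + x[3]*x[1] = 0
  r_xx[-1] = x[1]*x[0] + x[2]*x[1] + x[3]*x[2] = -12
  r_xx[0] = x[0]*x[0] + x[1]*x[1] + x[2]*x[2] + x[3]*x[3] = 25
  r_xx[1] = x[0]*x[1] + x[1]*x[2] + x[2]*x[3] = -12
  r_xx[2] = x[0]*x[2] + x[1]*x[3] = 0
  r_xx[3] = x[0]*x[3] = 0
r_xx = [0, 0, -12, 25, -12, 0, 0]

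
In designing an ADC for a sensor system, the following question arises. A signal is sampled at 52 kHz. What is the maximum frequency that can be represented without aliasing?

The maximum frequency that can be represented without aliasing
is the Nyquist frequency: f_max = f_s / 2 = 52 kHz / 2 = 26 kHz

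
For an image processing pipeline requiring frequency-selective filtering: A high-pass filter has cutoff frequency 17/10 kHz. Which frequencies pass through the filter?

A high-pass filter passes all frequencies above the cutoff frequency 17/10 kHz and attenuates lower frequencies.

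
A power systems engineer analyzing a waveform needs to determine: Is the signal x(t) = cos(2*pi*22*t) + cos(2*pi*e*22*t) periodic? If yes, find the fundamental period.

f1 = 22 Hz, f2 = 22*e Hz
Ratio f2/f1 = e, which is irrational.
Since the frequency ratio is irrational, no common period exists.
The signal is not periodic.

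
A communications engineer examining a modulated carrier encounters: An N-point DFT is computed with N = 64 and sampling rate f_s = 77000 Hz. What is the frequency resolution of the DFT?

DFT frequency resolution = f_s / N
= 77000 / 64 = 9625/8 Hz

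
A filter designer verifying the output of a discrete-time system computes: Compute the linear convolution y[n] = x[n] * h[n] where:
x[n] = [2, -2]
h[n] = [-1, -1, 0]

y[n] = sum_k x[k]*h[n-k]. Output length = len(x) + len(h) - 1 = 2 + 3 - 1 = 4.
y[0] = 2*-1 = -2
y[1] = -2*-1 + 2*-1 = 0
y[2] = -2*-1 + 2*0 = 2
y[3] = -2*0 = 0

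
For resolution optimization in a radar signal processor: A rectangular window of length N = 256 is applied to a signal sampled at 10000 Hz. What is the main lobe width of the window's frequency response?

For a rectangular window of length N,
the main lobe width in frequency is 2*f_s/N.
= 2*10000/256 = 625/8 Hz
This determines the minimum frequency separation for resolving two sinusoids.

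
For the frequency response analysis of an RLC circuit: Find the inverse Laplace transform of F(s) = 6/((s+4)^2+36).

Standard pair: w/((s+a)^2+w^2) <-> e^(-at)*sin(wt)*u(t)
With a=4, w=6: f(t) = e^(-4t)*sin(6t)*u(t)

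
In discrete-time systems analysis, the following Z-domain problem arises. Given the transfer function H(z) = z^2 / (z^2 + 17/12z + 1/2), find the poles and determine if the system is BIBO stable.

Poles are roots of the denominator: z^2 + 17/12z + 1/2 = 0.
Quadratic formula: z = [-(17/12) +/- sqrt((17/12)^2 - 4*(1/2))] / 2
Discriminant = 289/144 - 2 = 1/144; sqrt = 1/12.
z = (-17/12 +/- 1/12) / 2 => z = -2/3 or z = -3/4.
|p1| = 3/4, |p2| = 2/3.
For BIBO stability, all poles must lie inside the unit circle (|p| < 1).
System is STABLE since both |p| < 1.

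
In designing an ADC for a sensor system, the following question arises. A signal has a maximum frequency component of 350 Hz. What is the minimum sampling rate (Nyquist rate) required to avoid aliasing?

By the Nyquist-Shannon sampling theorem,
the minimum sampling rate (Nyquist rate) must be at least 2 * f_max.
Nyquist rate = 2 * 350 Hz = 700 Hz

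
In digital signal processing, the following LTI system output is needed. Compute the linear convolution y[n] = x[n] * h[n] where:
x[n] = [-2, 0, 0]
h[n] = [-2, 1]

y[n] = sum_k x[k]*h[n-k]. Output length = len(x) + len(h) - 1 = 3 + 2 - 1 = 4.
y[0] = -2*-2 = 4
y[1] = 0*-2 + -2*1 = -2
y[2] = 0*-2 + 0*1 = 0
y[3] = 0*1 = 0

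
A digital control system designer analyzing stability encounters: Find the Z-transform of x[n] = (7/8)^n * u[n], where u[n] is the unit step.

The Z-transform of a^n * u[n] is z/(z-a) for |z| > |a|.
Here a = 7/8, so X(z) = z/(z - (7/8)) = 8z/(8z - 7)
ROC: |z| > 7/8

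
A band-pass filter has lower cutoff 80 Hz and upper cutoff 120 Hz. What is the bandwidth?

Bandwidth = f_high - f_low
= 120 Hz - 80 Hz = 40 Hz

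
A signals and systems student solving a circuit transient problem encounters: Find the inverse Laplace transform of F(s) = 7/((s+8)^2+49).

Standard pair: w/((s+a)^2+w^2) <-> e^(-at)*sin(wt)*u(t)
With a=8, w=7: f(t) = e^(-8t)*sin(7t)*u(t)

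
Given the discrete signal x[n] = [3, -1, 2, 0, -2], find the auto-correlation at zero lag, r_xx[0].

The auto-correlation at zero lag r_xx[0] equals the signal energy.
r_xx[0] = sum of x[n]^2 = 3^2 + (-1)^2 + 2^2 + 0^2 + (-2)^2
= 9 + 1 + 4 + 0 + 4 = 18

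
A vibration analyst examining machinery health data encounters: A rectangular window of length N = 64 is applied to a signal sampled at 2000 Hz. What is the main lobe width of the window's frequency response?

For a rectangular window of length N,
the main lobe width in frequency is 2*f_s/N.
= 2*2000/64 = 125/2 Hz
This determines the minimum frequency separation for resolving two sinusoids.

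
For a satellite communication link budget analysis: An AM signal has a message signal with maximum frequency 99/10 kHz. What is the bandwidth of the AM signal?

In AM (double-sideband), the bandwidth is twice the message frequency.
BW = 2 * f_m = 2 * 99/10 kHz = 99/5 kHz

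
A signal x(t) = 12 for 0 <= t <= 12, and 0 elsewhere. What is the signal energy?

Energy = integral of |x(t)|^2 dt over the signal duration
= 12^2 * 12 = 144 * 12 = 1728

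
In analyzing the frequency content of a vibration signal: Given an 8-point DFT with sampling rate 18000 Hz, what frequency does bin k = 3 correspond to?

The frequency of DFT bin k is: f_k = k * f_s / N
f_3 = 3 * 18000 / 8 = 6750 Hz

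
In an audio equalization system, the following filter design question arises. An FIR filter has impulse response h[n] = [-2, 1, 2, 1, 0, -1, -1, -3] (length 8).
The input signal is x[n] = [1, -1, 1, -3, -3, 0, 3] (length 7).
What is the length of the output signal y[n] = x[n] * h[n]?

For linear convolution, the output length is:
len(y) = len(x) + len(h) - 1 = 7 + 8 - 1 = 14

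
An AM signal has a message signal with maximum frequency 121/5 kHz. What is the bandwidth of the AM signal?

In AM (double-sideband), the bandwidth is twice the message frequency.
BW = 2 * f_m = 2 * 121/5 kHz = 242/5 kHz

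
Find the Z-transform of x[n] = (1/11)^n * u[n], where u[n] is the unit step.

The Z-transform of a^n * u[n] is z/(z-a) for |z| > |a|.
Here a = 1/11, so X(z) = z/(z - (1/11)) = 11z/(11z - 1)
ROC: |z| > 1/11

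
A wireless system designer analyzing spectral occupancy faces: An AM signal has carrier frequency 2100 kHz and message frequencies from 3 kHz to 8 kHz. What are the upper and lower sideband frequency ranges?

Upper sideband (USB) = fc + [fm_low, fm_high] = 2100 + [3, 8] = [2103, 2108] kHz
Lower sideband (LSB) = fc - [fm_high, fm_low] = 2100 - [8, 3] = [2092, 2097] kHz
Total occupied spectrum: 2092 kHz to 2108 kHz (plus carrier at 2100 kHz)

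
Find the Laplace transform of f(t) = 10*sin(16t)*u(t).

Standard pair: sin(wt)*u(t) <-> w/(s^2+w^2)
With w = 16: L{10*sin(16t)*u(t)} = 160/(s^2+256)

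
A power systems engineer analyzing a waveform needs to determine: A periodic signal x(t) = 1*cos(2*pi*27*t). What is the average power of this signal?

Average power of A*cos(wt) is A^2/2.
P = 1^2 / 2 = 1/2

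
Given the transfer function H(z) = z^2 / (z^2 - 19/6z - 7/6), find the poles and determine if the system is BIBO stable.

Poles are roots of the denominator: z^2 - 19/6z - 7/6 = 0.
Quadratic formula: z = [-(-19/6) +/- sqrt((-19/6)^2 - 4*(-7/6))] / 2
Discriminant = 361/36 + 14/3 = 529/36; sqrt = 23/6.
z = (19/6 +/- 23/6) / 2 => z = 7/2 or z = -1/3.
|p1| = 7/2, |p2| = 1/3.
For BIBO stability, all poles must lie inside the unit circle (|p| < 1).
System is UNSTABLE since at least one |p| >= 1.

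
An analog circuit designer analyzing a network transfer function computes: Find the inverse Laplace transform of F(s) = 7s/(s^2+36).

Standard pair: s/(s^2+w^2) <-> cos(wt)*u(t)
With k=7, w=6: f(t) = 7*cos(6t)*u(t)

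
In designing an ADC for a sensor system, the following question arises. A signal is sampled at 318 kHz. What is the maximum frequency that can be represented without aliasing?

The maximum frequency that can be represented without aliasing
is the Nyquist frequency: f_max = f_s / 2 = 318 kHz / 2 = 159 kHz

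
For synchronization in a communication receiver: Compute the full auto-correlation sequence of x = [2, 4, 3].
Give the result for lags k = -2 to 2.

r_xx[k] = sum_m x[m]*x[m+k], indexed from 0, for k = -2 to 2:
  r_xx[-2] = x[2]*x[0] = 6
  r_xx[-1] = x[1]*x[0] + x[2]*x[1] = 20
  r_xx[0] = x[0]*x[0] + x[1]*x[1] + x[2]*x[2] = 29
  r_xx[1] = x[0]*x[1] + x[1]*x[2] = 20
  r_xx[2] = x[0]*x[2] = 6
r_xx = [6, 20, 29, 20, 6]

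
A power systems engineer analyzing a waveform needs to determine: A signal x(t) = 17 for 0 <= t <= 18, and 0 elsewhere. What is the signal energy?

Energy = integral of |x(t)|^2 dt over the signal duration
= 17^2 * 18 = 289 * 18 = 5202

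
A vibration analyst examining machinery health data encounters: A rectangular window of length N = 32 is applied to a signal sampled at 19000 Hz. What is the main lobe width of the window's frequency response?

For a rectangular window of length N,
the main lobe width in frequency is 2*f_s/N.
= 2*19000/32 = 2375/2 Hz
This determines the minimum frequency separation for resolving two sinusoids.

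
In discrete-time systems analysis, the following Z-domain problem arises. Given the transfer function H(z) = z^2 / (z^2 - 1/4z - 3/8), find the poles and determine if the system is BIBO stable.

Poles are roots of the denominator: z^2 - 1/4z - 3/8 = 0.
Quadratic formula: z = [-(-1/4) +/- sqrt((-1/4)^2 - 4*(-3/8))] / 2
Discriminant = 1/16 + 3/2 = 25/16; sqrt = 5/4.
z = (1/4 +/- 5/4) / 2 => z = 3/4 or z = -1/2.
|p1| = 1/2, |p2| = 3/4.
For BIBO stability, all poles must lie inside the unit circle (|p| < 1).
System is STABLE since both |p| < 1.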